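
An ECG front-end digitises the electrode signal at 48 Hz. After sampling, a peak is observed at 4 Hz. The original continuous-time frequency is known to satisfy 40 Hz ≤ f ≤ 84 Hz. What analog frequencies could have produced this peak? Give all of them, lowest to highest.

44 Hz, 52 Hz

Frequencies that alias to 4 Hz are k·fs ± 4 Hz for integer k ≥ 0.
k=0: 4 Hz.
k=1: 44 Hz, 52 Hz.
k=2: 92 Hz, 100 Hz.
Within [40 Hz, 84 Hz]: 44 Hz, 52 Hz.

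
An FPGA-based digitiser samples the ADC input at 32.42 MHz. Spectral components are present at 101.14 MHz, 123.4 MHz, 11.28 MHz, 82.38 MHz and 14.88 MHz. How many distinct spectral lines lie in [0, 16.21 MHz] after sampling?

4

fs/2 = 16.21 MHz.
101.14 MHz mod fs = 3.88 MHz.
3.88 MHz ≤ fs/2 = 16.21 MHz, appears at 3.88 MHz.
123.4 MHz mod fs = 26.14 MHz.
26.14 MHz > fs/2 = 16.21 MHz, folds to fs − 26.14 MHz = 6.28 MHz.
11.28 MHz ≤ fs/2 = 16.21 MHz, passes unchanged.
82.38 MHz mod fs = 17.54 MHz.
17.54 MHz > fs/2 = 16.21 MHz, folds to fs − 17.54 MHz = 14.88 MHz.
14.88 MHz ≤ fs/2 = 16.21 MHz, passes unchanged.
Distinct values: {3.88 MHz, 6.28 MHz, 11.28 MHz, 14.88 MHz} → 4.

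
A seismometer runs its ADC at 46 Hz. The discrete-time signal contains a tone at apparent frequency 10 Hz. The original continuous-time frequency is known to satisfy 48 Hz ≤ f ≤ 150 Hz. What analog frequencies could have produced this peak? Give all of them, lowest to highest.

Frequencies that alias to 10 Hz are k·fs ± 10 Hz for integer k ≥ 0.
k=0: 10 Hz.
k=1: 36 Hz, 56 Hz.
k=2: 82 Hz, 102 Hz.
k=3: 128 Hz, 148 Hz.
k=4: 174 Hz, 194 Hz.
Within [48 Hz, 150 Hz]: 56 Hz, 82 Hz, 102 Hz, 128 Hz, 148 Hz.

56 Hz, 82 Hz, 102 Hz, 128 Hz, 148 Hz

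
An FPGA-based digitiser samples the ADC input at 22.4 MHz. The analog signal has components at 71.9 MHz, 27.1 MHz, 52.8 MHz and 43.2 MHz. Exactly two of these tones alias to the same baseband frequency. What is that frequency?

4.7 MHz

fs/2 = 11.2 MHz.
71.9 MHz mod fs = 4.7 MHz.
4.7 MHz ≤ fs/2 = 11.2 MHz, appears at 4.7 MHz.
27.1 MHz mod fs = 4.7 MHz.
4.7 MHz ≤ fs/2 = 11.2 MHz, appears at 4.7 MHz.
52.8 MHz mod fs = 8 MHz.
8 MHz ≤ fs/2 = 11.2 MHz, appears at 8 MHz.
43.2 MHz mod fs = 20.8 MHz.
20.8 MHz > fs/2 = 11.2 MHz, folds to fs − 20.8 MHz = 1.6 MHz.
27.1 MHz and 71.9 MHz both map to 4.7 MHz.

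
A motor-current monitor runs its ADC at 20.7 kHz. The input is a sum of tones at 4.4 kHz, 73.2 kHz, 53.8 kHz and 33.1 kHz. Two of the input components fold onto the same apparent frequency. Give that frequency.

8.3 kHz

fs/2 = 10.35 kHz.
4.4 kHz ≤ fs/2 = 10.35 kHz, passes unchanged.
73.2 kHz mod fs = 11.1 kHz.
11.1 kHz > fs/2 = 10.35 kHz, folds to fs − 11.1 kHz = 9.6 kHz.
53.8 kHz mod fs = 12.4 kHz.
12.4 kHz > fs/2 = 10.35 kHz, folds to fs − 12.4 kHz = 8.3 kHz.
33.1 kHz mod fs = 12.4 kHz.
12.4 kHz > fs/2 = 10.35 kHz, folds to fs − 12.4 kHz = 8.3 kHz.
33.1 kHz and 53.8 kHz both map to 8.3 kHz.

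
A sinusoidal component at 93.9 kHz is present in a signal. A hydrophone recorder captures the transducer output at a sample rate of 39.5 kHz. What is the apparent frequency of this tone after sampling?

14.9 kHz

93.9 kHz mod fs = 14.9 kHz.
14.9 kHz ≤ fs/2 = 19.75 kHz, appears at 14.9 kHz.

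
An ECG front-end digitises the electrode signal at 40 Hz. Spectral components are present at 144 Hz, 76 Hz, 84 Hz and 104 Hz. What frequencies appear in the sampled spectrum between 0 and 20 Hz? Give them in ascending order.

fs/2 = 20 Hz.
144 Hz mod fs = 24 Hz.
24 Hz > fs/2 = 20 Hz, folds to fs − 24 Hz = 16 Hz.
76 Hz mod fs = 36 Hz.
36 Hz > fs/2 = 20 Hz, folds to fs − 36 Hz = 4 Hz.
84 Hz mod fs = 4 Hz.
4 Hz ≤ fs/2 = 20 Hz, appears at 4 Hz.
104 Hz mod fs = 24 Hz.
24 Hz > fs/2 = 20 Hz, folds to fs − 24 Hz = 16 Hz.
Distinct values: {4 Hz, 16 Hz}.

4 Hz, 16 Hz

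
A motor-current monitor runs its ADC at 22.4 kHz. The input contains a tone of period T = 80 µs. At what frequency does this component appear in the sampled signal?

T = 80 µs → f = 1/T = 12.5 kHz.
12.5 kHz > fs/2 = 11.2 kHz, folds to fs − 12.5 kHz = 9.9 kHz.

9.9 kHz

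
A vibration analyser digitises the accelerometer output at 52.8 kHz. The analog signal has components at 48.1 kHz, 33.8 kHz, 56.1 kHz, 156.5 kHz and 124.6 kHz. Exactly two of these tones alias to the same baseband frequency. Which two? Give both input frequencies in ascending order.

33.8 kHz, 124.6 kHz

fs/2 = 26.4 kHz.
48.1 kHz > fs/2 = 26.4 kHz, folds to fs − 48.1 kHz = 4.7 kHz.
33.8 kHz > fs/2 = 26.4 kHz, folds to fs − 33.8 kHz = 19 kHz.
56.1 kHz mod fs = 3.3 kHz.
3.3 kHz ≤ fs/2 = 26.4 kHz, appears at 3.3 kHz.
156.5 kHz mod fs = 50.9 kHz.
50.9 kHz > fs/2 = 26.4 kHz, folds to fs − 50.9 kHz = 1.9 kHz.
124.6 kHz mod fs = 19 kHz.
19 kHz ≤ fs/2 = 26.4 kHz, appears at 19 kHz.
33.8 kHz and 124.6 kHz both map to 19 kHz.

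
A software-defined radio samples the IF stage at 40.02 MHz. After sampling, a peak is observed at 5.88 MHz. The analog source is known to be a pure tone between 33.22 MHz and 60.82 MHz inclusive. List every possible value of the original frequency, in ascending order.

Frequencies that alias to 5.88 MHz are k·fs ± 5.88 MHz for integer k ≥ 0.
k=0: 5.88 MHz.
k=1: 34.14 MHz, 45.9 MHz.
k=2: 74.16 MHz, 85.92 MHz.
Within [33.22 MHz, 60.82 MHz]: 34.14 MHz, 45.9 MHz.

34.14 MHz, 45.9 MHz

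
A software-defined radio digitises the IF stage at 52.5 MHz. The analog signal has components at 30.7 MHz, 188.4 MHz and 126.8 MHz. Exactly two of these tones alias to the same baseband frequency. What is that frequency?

fs/2 = 26.25 MHz.
30.7 MHz > fs/2 = 26.25 MHz, folds to fs − 30.7 MHz = 21.8 MHz.
188.4 MHz mod fs = 30.9 MHz.
30.9 MHz > fs/2 = 26.25 MHz, folds to fs − 30.9 MHz = 21.6 MHz.
126.8 MHz mod fs = 21.8 MHz.
21.8 MHz ≤ fs/2 = 26.25 MHz, appears at 21.8 MHz.
30.7 MHz and 126.8 MHz both map to 21.8 MHz.

21.8 MHz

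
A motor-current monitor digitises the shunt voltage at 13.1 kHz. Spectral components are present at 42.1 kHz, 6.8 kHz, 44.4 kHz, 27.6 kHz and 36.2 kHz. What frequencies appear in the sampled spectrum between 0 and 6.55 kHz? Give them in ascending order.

fs/2 = 6.55 kHz.
42.1 kHz mod fs = 2.8 kHz.
2.8 kHz ≤ fs/2 = 6.55 kHz, appears at 2.8 kHz.
6.8 kHz > fs/2 = 6.55 kHz, folds to fs − 6.8 kHz = 6.3 kHz.
44.4 kHz mod fs = 5.1 kHz.
5.1 kHz ≤ fs/2 = 6.55 kHz, appears at 5.1 kHz.
27.6 kHz mod fs = 1.4 kHz.
1.4 kHz ≤ fs/2 = 6.55 kHz, appears at 1.4 kHz.
36.2 kHz mod fs = 10 kHz.
10 kHz > fs/2 = 6.55 kHz, folds to fs − 10 kHz = 3.1 kHz.
Distinct values: {1.4 kHz, 2.8 kHz, 3.1 kHz, 5.1 kHz, 6.3 kHz}.

1.4 kHz, 2.8 kHz, 3.1 kHz, 5.1 kHz, 6.3 kHz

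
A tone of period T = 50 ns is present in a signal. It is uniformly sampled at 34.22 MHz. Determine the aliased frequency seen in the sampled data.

14.22 MHz

T = 50 ns → f = 1/T = 20 MHz.
20 MHz > fs/2 = 17.11 MHz, folds to fs − 20 MHz = 14.22 MHz.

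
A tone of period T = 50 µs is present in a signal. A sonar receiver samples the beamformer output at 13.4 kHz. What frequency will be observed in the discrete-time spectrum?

T = 50 µs → f = 1/T = 20 kHz.
20 kHz mod fs = 6.6 kHz.
6.6 kHz ≤ fs/2 = 6.7 kHz, appears at 6.6 kHz.

6.6 kHz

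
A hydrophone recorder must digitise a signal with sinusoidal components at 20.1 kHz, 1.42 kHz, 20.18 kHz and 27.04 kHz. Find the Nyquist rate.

Highest-frequency component: 27.04 kHz.
Nyquist rate = 2 × 27.04 kHz = 54.08 kHz.

54.08 kHz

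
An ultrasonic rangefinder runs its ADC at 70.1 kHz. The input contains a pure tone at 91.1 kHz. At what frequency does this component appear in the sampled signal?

91.1 kHz mod fs = 21 kHz.
21 kHz ≤ fs/2 = 35.05 kHz, appears at 21 kHz.

21 kHz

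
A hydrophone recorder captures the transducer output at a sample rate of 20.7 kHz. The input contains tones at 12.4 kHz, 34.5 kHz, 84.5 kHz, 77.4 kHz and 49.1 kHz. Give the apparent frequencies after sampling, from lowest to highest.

1.7 kHz, 5.4 kHz, 6.9 kHz, 7.7 kHz, 8.3 kHz

fs/2 = 10.35 kHz.
12.4 kHz > fs/2 = 10.35 kHz, folds to fs − 12.4 kHz = 8.3 kHz.
34.5 kHz mod fs = 13.8 kHz.
13.8 kHz > fs/2 = 10.35 kHz, folds to fs − 13.8 kHz = 6.9 kHz.
84.5 kHz mod fs = 1.7 kHz.
1.7 kHz ≤ fs/2 = 10.35 kHz, appears at 1.7 kHz.
77.4 kHz mod fs = 15.3 kHz.
15.3 kHz > fs/2 = 10.35 kHz, folds to fs − 15.3 kHz = 5.4 kHz.
49.1 kHz mod fs = 7.7 kHz.
7.7 kHz ≤ fs/2 = 10.35 kHz, appears at 7.7 kHz.
Distinct values: {1.7 kHz, 5.4 kHz, 6.9 kHz, 7.7 kHz, 8.3 kHz}.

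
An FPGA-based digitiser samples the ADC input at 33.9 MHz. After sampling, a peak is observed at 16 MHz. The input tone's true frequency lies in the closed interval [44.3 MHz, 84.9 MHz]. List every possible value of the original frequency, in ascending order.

Frequencies that alias to 16 MHz are k·fs ± 16 MHz for integer k ≥ 0.
k=0: 16 MHz.
k=1: 17.9 MHz, 49.9 MHz.
k=2: 51.8 MHz, 83.8 MHz.
k=3: 85.7 MHz, 117.7 MHz.
Within [44.3 MHz, 84.9 MHz]: 49.9 MHz, 51.8 MHz, 83.8 MHz.

49.9 MHz, 51.8 MHz, 83.8 MHz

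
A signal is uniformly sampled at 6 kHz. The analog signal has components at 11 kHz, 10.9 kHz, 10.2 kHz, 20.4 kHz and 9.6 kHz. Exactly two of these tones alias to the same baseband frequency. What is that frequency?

2.4 kHz

fs/2 = 3 kHz.
11 kHz mod fs = 5 kHz.
5 kHz > fs/2 = 3 kHz, folds to fs − 5 kHz = 1 kHz.
10.9 kHz mod fs = 4.9 kHz.
4.9 kHz > fs/2 = 3 kHz, folds to fs − 4.9 kHz = 1.1 kHz.
10.2 kHz mod fs = 4.2 kHz.
4.2 kHz > fs/2 = 3 kHz, folds to fs − 4.2 kHz = 1.8 kHz.
20.4 kHz mod fs = 2.4 kHz.
2.4 kHz ≤ fs/2 = 3 kHz, appears at 2.4 kHz.
9.6 kHz mod fs = 3.6 kHz.
3.6 kHz > fs/2 = 3 kHz, folds to fs − 3.6 kHz = 2.4 kHz.
9.6 kHz and 20.4 kHz both map to 2.4 kHz.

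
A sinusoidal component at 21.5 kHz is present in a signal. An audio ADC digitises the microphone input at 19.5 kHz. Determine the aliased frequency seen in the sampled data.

21.5 kHz mod fs = 2 kHz.
2 kHz ≤ fs/2 = 9.75 kHz, appears at 2 kHz.

2 kHz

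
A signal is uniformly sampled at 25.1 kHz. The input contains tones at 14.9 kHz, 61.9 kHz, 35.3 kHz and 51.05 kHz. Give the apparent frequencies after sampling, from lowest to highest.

fs/2 = 12.55 kHz.
14.9 kHz > fs/2 = 12.55 kHz, folds to fs − 14.9 kHz = 10.2 kHz.
61.9 kHz mod fs = 11.7 kHz.
11.7 kHz ≤ fs/2 = 12.55 kHz, appears at 11.7 kHz.
35.3 kHz mod fs = 10.2 kHz.
10.2 kHz ≤ fs/2 = 12.55 kHz, appears at 10.2 kHz.
51.05 kHz mod fs = 0.85 kHz.
0.85 kHz ≤ fs/2 = 12.55 kHz, appears at 0.85 kHz.
Distinct values: {0.85 kHz, 10.2 kHz, 11.7 kHz}.

0.85 kHz, 10.2 kHz, 11.7 kHz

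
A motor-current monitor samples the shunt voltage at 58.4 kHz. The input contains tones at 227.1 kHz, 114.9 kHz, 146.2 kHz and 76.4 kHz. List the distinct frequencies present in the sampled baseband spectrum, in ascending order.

1.9 kHz, 6.5 kHz, 18 kHz, 29 kHz

fs/2 = 29.2 kHz.
227.1 kHz mod fs = 51.9 kHz.
51.9 kHz > fs/2 = 29.2 kHz, folds to fs − 51.9 kHz = 6.5 kHz.
114.9 kHz mod fs = 56.5 kHz.
56.5 kHz > fs/2 = 29.2 kHz, folds to fs − 56.5 kHz = 1.9 kHz.
146.2 kHz mod fs = 29.4 kHz.
29.4 kHz > fs/2 = 29.2 kHz, folds to fs − 29.4 kHz = 29 kHz.
76.4 kHz mod fs = 18 kHz.
18 kHz ≤ fs/2 = 29.2 kHz, appears at 18 kHz.
Distinct values: {1.9 kHz, 6.5 kHz, 18 kHz, 29 kHz}.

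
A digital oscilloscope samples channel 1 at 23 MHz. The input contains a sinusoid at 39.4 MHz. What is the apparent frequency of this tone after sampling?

39.4 MHz mod fs = 16.4 MHz.
16.4 MHz > fs/2 = 11.5 MHz, folds to fs − 16.4 MHz = 6.6 MHz.

6.6 MHz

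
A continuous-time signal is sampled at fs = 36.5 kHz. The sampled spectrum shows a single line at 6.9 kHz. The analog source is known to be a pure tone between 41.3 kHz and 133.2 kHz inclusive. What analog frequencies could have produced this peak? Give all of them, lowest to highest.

Frequencies that alias to 6.9 kHz are k·fs ± 6.9 kHz for integer k ≥ 0.
k=0: 6.9 kHz.
k=1: 29.6 kHz, 43.4 kHz.
k=2: 66.1 kHz, 79.9 kHz.
k=3: 102.6 kHz, 116.4 kHz.
k=4: 139.1 kHz, 152.9 kHz.
Within [41.3 kHz, 133.2 kHz]: 43.4 kHz, 66.1 kHz, 79.9 kHz, 102.6 kHz, 116.4 kHz.

43.4 kHz, 66.1 kHz, 79.9 kHz, 102.6 kHz, 116.4 kHz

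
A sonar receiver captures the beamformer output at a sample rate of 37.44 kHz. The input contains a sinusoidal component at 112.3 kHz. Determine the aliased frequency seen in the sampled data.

0.02 kHz

112.3 kHz mod fs = 37.42 kHz.
37.42 kHz > fs/2 = 18.72 kHz, folds to fs − 37.42 kHz = 0.02 kHz.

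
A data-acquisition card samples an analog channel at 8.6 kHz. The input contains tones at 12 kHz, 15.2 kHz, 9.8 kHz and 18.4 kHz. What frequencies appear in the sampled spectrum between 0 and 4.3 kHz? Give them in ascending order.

fs/2 = 4.3 kHz.
12 kHz mod fs = 3.4 kHz.
3.4 kHz ≤ fs/2 = 4.3 kHz, appears at 3.4 kHz.
15.2 kHz mod fs = 6.6 kHz.
6.6 kHz > fs/2 = 4.3 kHz, folds to fs − 6.6 kHz = 2 kHz.
9.8 kHz mod fs = 1.2 kHz.
1.2 kHz ≤ fs/2 = 4.3 kHz, appears at 1.2 kHz.
18.4 kHz mod fs = 1.2 kHz.
1.2 kHz ≤ fs/2 = 4.3 kHz, appears at 1.2 kHz.
Distinct values: {1.2 kHz, 2 kHz, 3.4 kHz}.

1.2 kHz, 2 kHz, 3.4 kHz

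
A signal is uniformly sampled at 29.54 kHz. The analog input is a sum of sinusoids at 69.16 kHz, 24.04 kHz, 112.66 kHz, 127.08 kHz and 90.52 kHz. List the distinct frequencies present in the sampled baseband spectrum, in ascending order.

fs/2 = 14.77 kHz.
69.16 kHz mod fs = 10.08 kHz.
10.08 kHz ≤ fs/2 = 14.77 kHz, appears at 10.08 kHz.
24.04 kHz > fs/2 = 14.77 kHz, folds to fs − 24.04 kHz = 5.5 kHz.
112.66 kHz mod fs = 24.04 kHz.
24.04 kHz > fs/2 = 14.77 kHz, folds to fs − 24.04 kHz = 5.5 kHz.
127.08 kHz mod fs = 8.92 kHz.
8.92 kHz ≤ fs/2 = 14.77 kHz, appears at 8.92 kHz.
90.52 kHz mod fs = 1.9 kHz.
1.9 kHz ≤ fs/2 = 14.77 kHz, appears at 1.9 kHz.
Distinct values: {1.9 kHz, 5.5 kHz, 8.92 kHz, 10.08 kHz}.

1.9 kHz, 5.5 kHz, 8.92 kHz, 10.08 kHz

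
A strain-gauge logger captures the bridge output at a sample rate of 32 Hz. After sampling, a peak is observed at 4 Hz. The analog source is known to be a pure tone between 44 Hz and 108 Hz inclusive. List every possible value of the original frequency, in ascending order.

Frequencies that alias to 4 Hz are k·fs ± 4 Hz for integer k ≥ 0.
k=0: 4 Hz.
k=1: 28 Hz, 36 Hz.
k=2: 60 Hz, 68 Hz.
k=3: 92 Hz, 100 Hz.
k=4: 124 Hz, 132 Hz.
Within [44 Hz, 108 Hz]: 60 Hz, 68 Hz, 92 Hz, 100 Hz.

60 Hz, 68 Hz, 92 Hz, 100 Hz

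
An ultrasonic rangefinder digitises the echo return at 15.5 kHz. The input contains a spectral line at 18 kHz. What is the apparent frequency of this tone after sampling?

18 kHz mod fs = 2.5 kHz.
2.5 kHz ≤ fs/2 = 7.75 kHz, appears at 2.5 kHz.

2.5 kHz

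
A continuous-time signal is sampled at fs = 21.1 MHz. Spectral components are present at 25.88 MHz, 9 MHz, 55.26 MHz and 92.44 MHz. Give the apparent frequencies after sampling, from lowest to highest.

fs/2 = 10.55 MHz.
25.88 MHz mod fs = 4.78 MHz.
4.78 MHz ≤ fs/2 = 10.55 MHz, appears at 4.78 MHz.
9 MHz ≤ fs/2 = 10.55 MHz, passes unchanged.
55.26 MHz mod fs = 13.06 MHz.
13.06 MHz > fs/2 = 10.55 MHz, folds to fs − 13.06 MHz = 8.04 MHz.
92.44 MHz mod fs = 8.04 MHz.
8.04 MHz ≤ fs/2 = 10.55 MHz, appears at 8.04 MHz.
Distinct values: {4.78 MHz, 8.04 MHz, 9 MHz}.

4.78 MHz, 8.04 MHz, 9 MHz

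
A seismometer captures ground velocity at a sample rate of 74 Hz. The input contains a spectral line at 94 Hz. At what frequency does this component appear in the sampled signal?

20 Hz

94 Hz mod fs = 20 Hz.
20 Hz ≤ fs/2 = 37 Hz, appears at 20 Hz.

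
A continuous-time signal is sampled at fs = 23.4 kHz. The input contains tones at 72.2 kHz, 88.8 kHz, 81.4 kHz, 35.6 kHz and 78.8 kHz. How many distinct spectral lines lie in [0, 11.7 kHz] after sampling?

fs/2 = 11.7 kHz.
72.2 kHz mod fs = 2 kHz.
2 kHz ≤ fs/2 = 11.7 kHz, appears at 2 kHz.
88.8 kHz mod fs = 18.6 kHz.
18.6 kHz > fs/2 = 11.7 kHz, folds to fs − 18.6 kHz = 4.8 kHz.
81.4 kHz mod fs = 11.2 kHz.
11.2 kHz ≤ fs/2 = 11.7 kHz, appears at 11.2 kHz.
35.6 kHz mod fs = 12.2 kHz.
12.2 kHz > fs/2 = 11.7 kHz, folds to fs − 12.2 kHz = 11.2 kHz.
78.8 kHz mod fs = 8.6 kHz.
8.6 kHz ≤ fs/2 = 11.7 kHz, appears at 8.6 kHz.
Distinct values: {2 kHz, 4.8 kHz, 8.6 kHz, 11.2 kHz} → 4.

4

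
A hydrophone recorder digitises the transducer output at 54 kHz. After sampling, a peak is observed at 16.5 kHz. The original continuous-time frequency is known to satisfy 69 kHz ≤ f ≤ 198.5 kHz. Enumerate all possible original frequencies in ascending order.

Frequencies that alias to 16.5 kHz are k·fs ± 16.5 kHz for integer k ≥ 0.
k=0: 16.5 kHz.
k=1: 37.5 kHz, 70.5 kHz.
k=2: 91.5 kHz, 124.5 kHz.
k=3: 145.5 kHz, 178.5 kHz.
k=4: 199.5 kHz, 232.5 kHz.
Within [69 kHz, 198.5 kHz]: 70.5 kHz, 91.5 kHz, 124.5 kHz, 145.5 kHz, 178.5 kHz.

70.5 kHz, 91.5 kHz, 124.5 kHz, 145.5 kHz, 178.5 kHz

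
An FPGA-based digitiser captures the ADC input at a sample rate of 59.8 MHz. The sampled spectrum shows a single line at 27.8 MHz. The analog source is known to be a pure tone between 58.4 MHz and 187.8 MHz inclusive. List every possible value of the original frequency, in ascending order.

87.6 MHz, 91.8 MHz, 147.4 MHz, 151.6 MHz

Frequencies that alias to 27.8 MHz are k·fs ± 27.8 MHz for integer k ≥ 0.
k=0: 27.8 MHz.
k=1: 32 MHz, 87.6 MHz.
k=2: 91.8 MHz, 147.4 MHz.
k=3: 151.6 MHz, 207.2 MHz.
k=4: 211.4 MHz, 267 MHz.
Within [58.4 MHz, 187.8 MHz]: 87.6 MHz, 91.8 MHz, 147.4 MHz, 151.6 MHz.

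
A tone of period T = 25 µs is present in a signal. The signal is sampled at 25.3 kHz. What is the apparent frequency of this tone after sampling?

10.6 kHz

T = 25 µs → f = 1/T = 40 kHz.
40 kHz mod fs = 14.7 kHz.
14.7 kHz > fs/2 = 12.65 kHz, folds to fs − 14.7 kHz = 10.6 kHz.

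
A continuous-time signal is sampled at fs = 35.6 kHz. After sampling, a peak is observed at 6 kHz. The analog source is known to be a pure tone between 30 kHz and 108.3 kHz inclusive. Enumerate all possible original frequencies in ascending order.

41.6 kHz, 65.2 kHz, 77.2 kHz, 100.8 kHz

Frequencies that alias to 6 kHz are k·fs ± 6 kHz for integer k ≥ 0.
k=0: 6 kHz.
k=1: 29.6 kHz, 41.6 kHz.
k=2: 65.2 kHz, 77.2 kHz.
k=3: 100.8 kHz, 112.8 kHz.
k=4: 136.4 kHz, 148.4 kHz.
Within [30 kHz, 108.3 kHz]: 41.6 kHz, 65.2 kHz, 77.2 kHz, 100.8 kHz.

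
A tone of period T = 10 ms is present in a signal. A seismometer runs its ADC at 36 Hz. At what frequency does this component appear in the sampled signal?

T = 10 ms → f = 1/T = 100 Hz.
100 Hz mod fs = 28 Hz.
28 Hz > fs/2 = 18 Hz, folds to fs − 28 Hz = 8 Hz.

8 Hz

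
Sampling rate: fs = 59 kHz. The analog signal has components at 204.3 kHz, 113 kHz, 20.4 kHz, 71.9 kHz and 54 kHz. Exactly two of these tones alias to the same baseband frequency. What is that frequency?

5 kHz

fs/2 = 29.5 kHz.
204.3 kHz mod fs = 27.3 kHz.
27.3 kHz ≤ fs/2 = 29.5 kHz, appears at 27.3 kHz.
113 kHz mod fs = 54 kHz.
54 kHz > fs/2 = 29.5 kHz, folds to fs − 54 kHz = 5 kHz.
20.4 kHz ≤ fs/2 = 29.5 kHz, passes unchanged.
71.9 kHz mod fs = 12.9 kHz.
12.9 kHz ≤ fs/2 = 29.5 kHz, appears at 12.9 kHz.
54 kHz > fs/2 = 29.5 kHz, folds to fs − 54 kHz = 5 kHz.
54 kHz and 113 kHz both map to 5 kHz.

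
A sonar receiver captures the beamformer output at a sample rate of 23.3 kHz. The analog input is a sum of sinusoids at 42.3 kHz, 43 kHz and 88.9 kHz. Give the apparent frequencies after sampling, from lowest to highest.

fs/2 = 11.65 kHz.
42.3 kHz mod fs = 19 kHz.
19 kHz > fs/2 = 11.65 kHz, folds to fs − 19 kHz = 4.3 kHz.
43 kHz mod fs = 19.7 kHz.
19.7 kHz > fs/2 = 11.65 kHz, folds to fs − 19.7 kHz = 3.6 kHz.
88.9 kHz mod fs = 19 kHz.
19 kHz > fs/2 = 11.65 kHz, folds to fs − 19 kHz = 4.3 kHz.
Distinct values: {3.6 kHz, 4.3 kHz}.

3.6 kHz, 4.3 kHz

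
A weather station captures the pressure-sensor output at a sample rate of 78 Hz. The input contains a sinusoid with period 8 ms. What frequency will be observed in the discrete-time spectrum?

T = 8 ms → f = 1/T = 125 Hz.
125 Hz mod fs = 47 Hz.
47 Hz > fs/2 = 39 Hz, folds to fs − 47 Hz = 31 Hz.

31 Hz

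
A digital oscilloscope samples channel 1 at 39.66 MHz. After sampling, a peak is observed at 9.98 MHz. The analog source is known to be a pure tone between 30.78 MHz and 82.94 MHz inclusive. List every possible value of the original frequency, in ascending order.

Frequencies that alias to 9.98 MHz are k·fs ± 9.98 MHz for integer k ≥ 0.
k=0: 9.98 MHz.
k=1: 29.68 MHz, 49.64 MHz.
k=2: 69.34 MHz, 89.3 MHz.
k=3: 109 MHz, 128.96 MHz.
Within [30.78 MHz, 82.94 MHz]: 49.64 MHz, 69.34 MHz.

49.64 MHz, 69.34 MHz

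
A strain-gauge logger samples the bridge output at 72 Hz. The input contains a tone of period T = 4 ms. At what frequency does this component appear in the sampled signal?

T = 4 ms → f = 1/T = 250 Hz.
250 Hz mod fs = 34 Hz.
34 Hz ≤ fs/2 = 36 Hz, appears at 34 Hz.

34 Hz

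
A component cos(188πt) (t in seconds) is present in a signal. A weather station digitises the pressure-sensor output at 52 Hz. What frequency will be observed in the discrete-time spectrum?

10 Hz

ω = 188π rad/s → f = ω/(2π) = 94 Hz.
94 Hz mod fs = 42 Hz.
42 Hz > fs/2 = 26 Hz, folds to fs − 42 Hz = 10 Hz.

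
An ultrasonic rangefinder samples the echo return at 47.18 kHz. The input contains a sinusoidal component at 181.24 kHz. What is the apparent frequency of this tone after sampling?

181.24 kHz mod fs = 39.7 kHz.
39.7 kHz > fs/2 = 23.59 kHz, folds to fs − 39.7 kHz = 7.48 kHz.

7.48 kHz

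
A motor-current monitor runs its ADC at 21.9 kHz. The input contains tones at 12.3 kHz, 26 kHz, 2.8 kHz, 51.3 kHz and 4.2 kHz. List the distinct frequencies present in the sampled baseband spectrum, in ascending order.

fs/2 = 10.95 kHz.
12.3 kHz > fs/2 = 10.95 kHz, folds to fs − 12.3 kHz = 9.6 kHz.
26 kHz mod fs = 4.1 kHz.
4.1 kHz ≤ fs/2 = 10.95 kHz, appears at 4.1 kHz.
2.8 kHz ≤ fs/2 = 10.95 kHz, passes unchanged.
51.3 kHz mod fs = 7.5 kHz.
7.5 kHz ≤ fs/2 = 10.95 kHz, appears at 7.5 kHz.
4.2 kHz ≤ fs/2 = 10.95 kHz, passes unchanged.
Distinct values: {2.8 kHz, 4.1 kHz, 4.2 kHz, 7.5 kHz, 9.6 kHz}.

2.8 kHz, 4.1 kHz, 4.2 kHz, 7.5 kHz, 9.6 kHz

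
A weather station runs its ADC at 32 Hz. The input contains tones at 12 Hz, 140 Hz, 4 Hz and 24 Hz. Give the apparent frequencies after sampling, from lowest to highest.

4 Hz, 8 Hz, 12 Hz

fs/2 = 16 Hz.
12 Hz ≤ fs/2 = 16 Hz, passes unchanged.
140 Hz mod fs = 12 Hz.
12 Hz ≤ fs/2 = 16 Hz, appears at 12 Hz.
4 Hz ≤ fs/2 = 16 Hz, passes unchanged.
24 Hz > fs/2 = 16 Hz, folds to fs − 24 Hz = 8 Hz.
Distinct values: {4 Hz, 8 Hz, 12 Hz}.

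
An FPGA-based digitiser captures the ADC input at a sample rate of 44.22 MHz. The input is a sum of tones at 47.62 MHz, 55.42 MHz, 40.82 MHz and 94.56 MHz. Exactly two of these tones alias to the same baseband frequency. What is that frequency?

fs/2 = 22.11 MHz.
47.62 MHz mod fs = 3.4 MHz.
3.4 MHz ≤ fs/2 = 22.11 MHz, appears at 3.4 MHz.
55.42 MHz mod fs = 11.2 MHz.
11.2 MHz ≤ fs/2 = 22.11 MHz, appears at 11.2 MHz.
40.82 MHz > fs/2 = 22.11 MHz, folds to fs − 40.82 MHz = 3.4 MHz.
94.56 MHz mod fs = 6.12 MHz.
6.12 MHz ≤ fs/2 = 22.11 MHz, appears at 6.12 MHz.
40.82 MHz and 47.62 MHz both map to 3.4 MHz.

3.4 MHz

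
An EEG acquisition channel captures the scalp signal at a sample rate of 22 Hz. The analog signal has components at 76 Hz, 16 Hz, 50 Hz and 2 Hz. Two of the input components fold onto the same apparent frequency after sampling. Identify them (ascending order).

16 Hz, 50 Hz

fs/2 = 11 Hz.
76 Hz mod fs = 10 Hz.
10 Hz ≤ fs/2 = 11 Hz, appears at 10 Hz.
16 Hz > fs/2 = 11 Hz, folds to fs − 16 Hz = 6 Hz.
50 Hz mod fs = 6 Hz.
6 Hz ≤ fs/2 = 11 Hz, appears at 6 Hz.
2 Hz ≤ fs/2 = 11 Hz, passes unchanged.
16 Hz and 50 Hz both map to 6 Hz.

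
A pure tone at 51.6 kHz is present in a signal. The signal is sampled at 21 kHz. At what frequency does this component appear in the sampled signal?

9.6 kHz

51.6 kHz mod fs = 9.6 kHz.
9.6 kHz ≤ fs/2 = 10.5 kHz, appears at 9.6 kHz.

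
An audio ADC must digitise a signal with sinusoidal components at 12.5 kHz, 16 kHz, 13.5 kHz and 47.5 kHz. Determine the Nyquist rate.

95 kHz

Highest-frequency component: 47.5 kHz.
Nyquist rate = 2 × 47.5 kHz = 95 kHz.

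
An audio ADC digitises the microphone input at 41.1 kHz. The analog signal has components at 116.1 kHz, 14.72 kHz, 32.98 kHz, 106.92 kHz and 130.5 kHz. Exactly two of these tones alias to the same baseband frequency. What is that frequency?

7.2 kHz

fs/2 = 20.55 kHz.
116.1 kHz mod fs = 33.9 kHz.
33.9 kHz > fs/2 = 20.55 kHz, folds to fs − 33.9 kHz = 7.2 kHz.
14.72 kHz ≤ fs/2 = 20.55 kHz, passes unchanged.
32.98 kHz > fs/2 = 20.55 kHz, folds to fs − 32.98 kHz = 8.12 kHz.
106.92 kHz mod fs = 24.72 kHz.
24.72 kHz > fs/2 = 20.55 kHz, folds to fs − 24.72 kHz = 16.38 kHz.
130.5 kHz mod fs = 7.2 kHz.
7.2 kHz ≤ fs/2 = 20.55 kHz, appears at 7.2 kHz.
116.1 kHz and 130.5 kHz both map to 7.2 kHz.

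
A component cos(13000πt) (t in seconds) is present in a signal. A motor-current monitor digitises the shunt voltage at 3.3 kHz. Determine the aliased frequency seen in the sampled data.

ω = 13000π rad/s → f = ω/(2π) = 6500 Hz = 6.5 kHz.
6.5 kHz mod fs = 3.2 kHz.
3.2 kHz > fs/2 = 1.65 kHz, folds to fs − 3.2 kHz = 0.1 kHz.

0.1 kHz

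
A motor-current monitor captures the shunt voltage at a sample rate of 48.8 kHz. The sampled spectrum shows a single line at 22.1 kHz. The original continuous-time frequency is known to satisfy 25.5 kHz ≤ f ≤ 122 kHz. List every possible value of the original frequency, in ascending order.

26.7 kHz, 70.9 kHz, 75.5 kHz, 119.7 kHz

Frequencies that alias to 22.1 kHz are k·fs ± 22.1 kHz for integer k ≥ 0.
k=0: 22.1 kHz.
k=1: 26.7 kHz, 70.9 kHz.
k=2: 75.5 kHz, 119.7 kHz.
k=3: 124.3 kHz, 168.5 kHz.
Within [25.5 kHz, 122 kHz]: 26.7 kHz, 70.9 kHz, 75.5 kHz, 119.7 kHz.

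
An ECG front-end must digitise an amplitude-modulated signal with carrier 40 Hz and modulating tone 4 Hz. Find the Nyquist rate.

88 Hz

AM sidebands sit at fc ± fm = 36 Hz and 44 Hz.
Highest-frequency component: 44 Hz.
Nyquist rate = 2 × 44 Hz = 88 Hz.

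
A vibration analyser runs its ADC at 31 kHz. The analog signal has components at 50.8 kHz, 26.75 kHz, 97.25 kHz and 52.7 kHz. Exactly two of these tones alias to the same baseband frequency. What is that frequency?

4.25 kHz

fs/2 = 15.5 kHz.
50.8 kHz mod fs = 19.8 kHz.
19.8 kHz > fs/2 = 15.5 kHz, folds to fs − 19.8 kHz = 11.2 kHz.
26.75 kHz > fs/2 = 15.5 kHz, folds to fs − 26.75 kHz = 4.25 kHz.
97.25 kHz mod fs = 4.25 kHz.
4.25 kHz ≤ fs/2 = 15.5 kHz, appears at 4.25 kHz.
52.7 kHz mod fs = 21.7 kHz.
21.7 kHz > fs/2 = 15.5 kHz, folds to fs − 21.7 kHz = 9.3 kHz.
26.75 kHz and 97.25 kHz both map to 4.25 kHz.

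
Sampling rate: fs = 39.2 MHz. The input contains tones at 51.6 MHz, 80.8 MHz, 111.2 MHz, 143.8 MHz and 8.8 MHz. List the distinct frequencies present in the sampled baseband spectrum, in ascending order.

2.4 MHz, 6.4 MHz, 8.8 MHz, 12.4 MHz, 13 MHz

fs/2 = 19.6 MHz.
51.6 MHz mod fs = 12.4 MHz.
12.4 MHz ≤ fs/2 = 19.6 MHz, appears at 12.4 MHz.
80.8 MHz mod fs = 2.4 MHz.
2.4 MHz ≤ fs/2 = 19.6 MHz, appears at 2.4 MHz.
111.2 MHz mod fs = 32.8 MHz.
32.8 MHz > fs/2 = 19.6 MHz, folds to fs − 32.8 MHz = 6.4 MHz.
143.8 MHz mod fs = 26.2 MHz.
26.2 MHz > fs/2 = 19.6 MHz, folds to fs − 26.2 MHz = 13 MHz.
8.8 MHz ≤ fs/2 = 19.6 MHz, passes unchanged.
Distinct values: {2.4 MHz, 6.4 MHz, 8.8 MHz, 12.4 MHz, 13 MHz}.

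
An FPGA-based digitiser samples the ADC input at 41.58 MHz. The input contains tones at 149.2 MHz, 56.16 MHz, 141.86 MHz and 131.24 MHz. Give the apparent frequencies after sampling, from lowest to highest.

6.5 MHz, 14.58 MHz, 17.12 MHz

fs/2 = 20.79 MHz.
149.2 MHz mod fs = 24.46 MHz.
24.46 MHz > fs/2 = 20.79 MHz, folds to fs − 24.46 MHz = 17.12 MHz.
56.16 MHz mod fs = 14.58 MHz.
14.58 MHz ≤ fs/2 = 20.79 MHz, appears at 14.58 MHz.
141.86 MHz mod fs = 17.12 MHz.
17.12 MHz ≤ fs/2 = 20.79 MHz, appears at 17.12 MHz.
131.24 MHz mod fs = 6.5 MHz.
6.5 MHz ≤ fs/2 = 20.79 MHz, appears at 6.5 MHz.
Distinct values: {6.5 MHz, 14.58 MHz, 17.12 MHz}.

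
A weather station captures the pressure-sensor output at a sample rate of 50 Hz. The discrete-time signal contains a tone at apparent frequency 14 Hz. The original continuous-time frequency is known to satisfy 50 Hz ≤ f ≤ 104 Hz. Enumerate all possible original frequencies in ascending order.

Frequencies that alias to 14 Hz are k·fs ± 14 Hz for integer k ≥ 0.
k=0: 14 Hz.
k=1: 36 Hz, 64 Hz.
k=2: 86 Hz, 114 Hz.
k=3: 136 Hz, 164 Hz.
Within [50 Hz, 104 Hz]: 64 Hz, 86 Hz.

64 Hz, 86 Hz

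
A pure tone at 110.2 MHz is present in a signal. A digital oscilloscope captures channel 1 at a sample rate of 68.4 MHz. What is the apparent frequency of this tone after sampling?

26.6 MHz

110.2 MHz mod fs = 41.8 MHz.
41.8 MHz > fs/2 = 34.2 MHz, folds to fs − 41.8 MHz = 26.6 MHz.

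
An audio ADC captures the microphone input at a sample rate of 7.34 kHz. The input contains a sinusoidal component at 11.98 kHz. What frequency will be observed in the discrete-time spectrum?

11.98 kHz mod fs = 4.64 kHz.
4.64 kHz > fs/2 = 3.67 kHz, folds to fs − 4.64 kHz = 2.7 kHz.

2.7 kHz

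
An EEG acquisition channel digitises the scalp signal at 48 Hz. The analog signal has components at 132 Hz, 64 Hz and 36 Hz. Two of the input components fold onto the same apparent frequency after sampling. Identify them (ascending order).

36 Hz, 132 Hz

fs/2 = 24 Hz.
132 Hz mod fs = 36 Hz.
36 Hz > fs/2 = 24 Hz, folds to fs − 36 Hz = 12 Hz.
64 Hz mod fs = 16 Hz.
16 Hz ≤ fs/2 = 24 Hz, appears at 16 Hz.
36 Hz > fs/2 = 24 Hz, folds to fs − 36 Hz = 12 Hz.
36 Hz and 132 Hz both map to 12 Hz.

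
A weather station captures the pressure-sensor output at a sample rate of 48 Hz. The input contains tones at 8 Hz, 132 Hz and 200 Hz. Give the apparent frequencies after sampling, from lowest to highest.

fs/2 = 24 Hz.
8 Hz ≤ fs/2 = 24 Hz, passes unchanged.
132 Hz mod fs = 36 Hz.
36 Hz > fs/2 = 24 Hz, folds to fs − 36 Hz = 12 Hz.
200 Hz mod fs = 8 Hz.
8 Hz ≤ fs/2 = 24 Hz, appears at 8 Hz.
Distinct values: {8 Hz, 12 Hz}.

8 Hz, 12 Hz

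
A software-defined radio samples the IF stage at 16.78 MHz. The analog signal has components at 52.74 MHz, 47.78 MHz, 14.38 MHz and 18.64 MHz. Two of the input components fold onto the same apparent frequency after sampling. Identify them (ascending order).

fs/2 = 8.39 MHz.
52.74 MHz mod fs = 2.4 MHz.
2.4 MHz ≤ fs/2 = 8.39 MHz, appears at 2.4 MHz.
47.78 MHz mod fs = 14.22 MHz.
14.22 MHz > fs/2 = 8.39 MHz, folds to fs − 14.22 MHz = 2.56 MHz.
14.38 MHz > fs/2 = 8.39 MHz, folds to fs − 14.38 MHz = 2.4 MHz.
18.64 MHz mod fs = 1.86 MHz.
1.86 MHz ≤ fs/2 = 8.39 MHz, appears at 1.86 MHz.
14.38 MHz and 52.74 MHz both map to 2.4 MHz.

14.38 MHz, 52.74 MHz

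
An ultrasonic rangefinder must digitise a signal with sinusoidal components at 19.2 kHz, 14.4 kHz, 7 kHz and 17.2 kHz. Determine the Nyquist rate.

Highest-frequency component: 19.2 kHz.
Nyquist rate = 2 × 19.2 kHz = 38.4 kHz.

38.4 kHz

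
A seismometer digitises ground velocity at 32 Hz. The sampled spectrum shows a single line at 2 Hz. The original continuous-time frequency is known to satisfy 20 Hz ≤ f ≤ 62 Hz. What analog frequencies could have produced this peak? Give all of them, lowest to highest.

30 Hz, 34 Hz, 62 Hz

Frequencies that alias to 2 Hz are k·fs ± 2 Hz for integer k ≥ 0.
k=0: 2 Hz.
k=1: 30 Hz, 34 Hz.
k=2: 62 Hz, 66 Hz.
k=3: 94 Hz, 98 Hz.
Within [20 Hz, 62 Hz]: 30 Hz, 34 Hz, 62 Hz.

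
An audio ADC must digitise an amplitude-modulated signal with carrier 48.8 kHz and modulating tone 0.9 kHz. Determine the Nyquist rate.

AM sidebands sit at fc ± fm = 47.9 kHz and 49.7 kHz.
Highest-frequency component: 49.7 kHz.
Nyquist rate = 2 × 49.7 kHz = 99.4 kHz.

99.4 kHz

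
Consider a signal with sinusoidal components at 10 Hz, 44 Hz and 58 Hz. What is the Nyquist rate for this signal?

116 Hz

Highest-frequency component: 58 Hz.
Nyquist rate = 2 × 58 Hz = 116 Hz.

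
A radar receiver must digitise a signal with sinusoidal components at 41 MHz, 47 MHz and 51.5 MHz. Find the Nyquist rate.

103 MHz

Highest-frequency component: 51.5 MHz.
Nyquist rate = 2 × 51.5 MHz = 103 MHz.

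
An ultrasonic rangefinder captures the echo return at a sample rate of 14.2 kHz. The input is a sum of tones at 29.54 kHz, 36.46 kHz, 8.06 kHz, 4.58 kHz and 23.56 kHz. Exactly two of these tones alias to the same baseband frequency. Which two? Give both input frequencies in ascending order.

fs/2 = 7.1 kHz.
29.54 kHz mod fs = 1.14 kHz.
1.14 kHz ≤ fs/2 = 7.1 kHz, appears at 1.14 kHz.
36.46 kHz mod fs = 8.06 kHz.
8.06 kHz > fs/2 = 7.1 kHz, folds to fs − 8.06 kHz = 6.14 kHz.
8.06 kHz > fs/2 = 7.1 kHz, folds to fs − 8.06 kHz = 6.14 kHz.
4.58 kHz ≤ fs/2 = 7.1 kHz, passes unchanged.
23.56 kHz mod fs = 9.36 kHz.
9.36 kHz > fs/2 = 7.1 kHz, folds to fs − 9.36 kHz = 4.84 kHz.
8.06 kHz and 36.46 kHz both map to 6.14 kHz.

8.06 kHz, 36.46 kHz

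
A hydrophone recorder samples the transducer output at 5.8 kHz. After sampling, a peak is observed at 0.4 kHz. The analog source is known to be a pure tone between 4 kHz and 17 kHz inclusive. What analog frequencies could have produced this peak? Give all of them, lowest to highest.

5.4 kHz, 6.2 kHz, 11.2 kHz, 12 kHz, 17 kHz

Frequencies that alias to 0.4 kHz are k·fs ± 0.4 kHz for integer k ≥ 0.
k=0: 0.4 kHz.
k=1: 5.4 kHz, 6.2 kHz.
k=2: 11.2 kHz, 12 kHz.
k=3: 17 kHz, 17.8 kHz.
k=4: 22.8 kHz, 23.6 kHz.
Within [4 kHz, 17 kHz]: 5.4 kHz, 6.2 kHz, 11.2 kHz, 12 kHz, 17 kHz.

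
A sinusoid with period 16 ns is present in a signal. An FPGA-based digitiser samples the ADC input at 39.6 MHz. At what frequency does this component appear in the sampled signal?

16.7 MHz

T = 16 ns → f = 1/T = 62.5 MHz.
62.5 MHz mod fs = 22.9 MHz.
22.9 MHz > fs/2 = 19.8 MHz, folds to fs − 22.9 MHz = 16.7 MHz.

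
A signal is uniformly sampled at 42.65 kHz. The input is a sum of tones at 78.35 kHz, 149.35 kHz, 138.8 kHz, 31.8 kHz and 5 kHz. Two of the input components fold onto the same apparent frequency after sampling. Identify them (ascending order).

31.8 kHz, 138.8 kHz

fs/2 = 21.325 kHz.
78.35 kHz mod fs = 35.7 kHz.
35.7 kHz > fs/2 = 21.325 kHz, folds to fs − 35.7 kHz = 6.95 kHz.
149.35 kHz mod fs = 21.4 kHz.
21.4 kHz > fs/2 = 21.325 kHz, folds to fs − 21.4 kHz = 21.25 kHz.
138.8 kHz mod fs = 10.85 kHz.
10.85 kHz ≤ fs/2 = 21.325 kHz, appears at 10.85 kHz.
31.8 kHz > fs/2 = 21.325 kHz, folds to fs − 31.8 kHz = 10.85 kHz.
5 kHz ≤ fs/2 = 21.325 kHz, passes unchanged.
31.8 kHz and 138.8 kHz both map to 10.85 kHz.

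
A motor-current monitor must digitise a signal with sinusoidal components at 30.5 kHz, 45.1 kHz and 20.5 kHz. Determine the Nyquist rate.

90.2 kHz

Highest-frequency component: 45.1 kHz.
Nyquist rate = 2 × 45.1 kHz = 90.2 kHz.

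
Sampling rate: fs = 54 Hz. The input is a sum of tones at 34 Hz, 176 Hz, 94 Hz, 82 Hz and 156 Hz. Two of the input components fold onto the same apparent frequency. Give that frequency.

14 Hz

fs/2 = 27 Hz.
34 Hz > fs/2 = 27 Hz, folds to fs − 34 Hz = 20 Hz.
176 Hz mod fs = 14 Hz.
14 Hz ≤ fs/2 = 27 Hz, appears at 14 Hz.
94 Hz mod fs = 40 Hz.
40 Hz > fs/2 = 27 Hz, folds to fs − 40 Hz = 14 Hz.
82 Hz mod fs = 28 Hz.
28 Hz > fs/2 = 27 Hz, folds to fs − 28 Hz = 26 Hz.
156 Hz mod fs = 48 Hz.
48 Hz > fs/2 = 27 Hz, folds to fs − 48 Hz = 6 Hz.
94 Hz and 176 Hz both map to 14 Hz.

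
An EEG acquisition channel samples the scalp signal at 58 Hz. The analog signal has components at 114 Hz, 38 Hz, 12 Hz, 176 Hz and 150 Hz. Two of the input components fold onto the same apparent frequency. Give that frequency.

fs/2 = 29 Hz.
114 Hz mod fs = 56 Hz.
56 Hz > fs/2 = 29 Hz, folds to fs − 56 Hz = 2 Hz.
38 Hz > fs/2 = 29 Hz, folds to fs − 38 Hz = 20 Hz.
12 Hz ≤ fs/2 = 29 Hz, passes unchanged.
176 Hz mod fs = 2 Hz.
2 Hz ≤ fs/2 = 29 Hz, appears at 2 Hz.
150 Hz mod fs = 34 Hz.
34 Hz > fs/2 = 29 Hz, folds to fs − 34 Hz = 24 Hz.
114 Hz and 176 Hz both map to 2 Hz.

2 Hz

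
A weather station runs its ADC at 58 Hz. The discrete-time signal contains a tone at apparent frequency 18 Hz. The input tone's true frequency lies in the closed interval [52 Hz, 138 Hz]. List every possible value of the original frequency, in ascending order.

Frequencies that alias to 18 Hz are k·fs ± 18 Hz for integer k ≥ 0.
k=0: 18 Hz.
k=1: 40 Hz, 76 Hz.
k=2: 98 Hz, 134 Hz.
k=3: 156 Hz, 192 Hz.
Within [52 Hz, 138 Hz]: 76 Hz, 98 Hz, 134 Hz.

76 Hz, 98 Hz, 134 Hz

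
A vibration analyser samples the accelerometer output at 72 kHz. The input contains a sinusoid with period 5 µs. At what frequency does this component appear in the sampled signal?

T = 5 µs → f = 1/T = 200 kHz.
200 kHz mod fs = 56 kHz.
56 kHz > fs/2 = 36 kHz, folds to fs − 56 kHz = 16 kHz.

16 kHz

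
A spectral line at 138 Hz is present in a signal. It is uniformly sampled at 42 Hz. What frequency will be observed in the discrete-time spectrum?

138 Hz mod fs = 12 Hz.
12 Hz ≤ fs/2 = 21 Hz, appears at 12 Hz.

12 Hz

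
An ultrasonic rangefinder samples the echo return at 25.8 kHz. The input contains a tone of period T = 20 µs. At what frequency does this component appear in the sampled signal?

T = 20 µs → f = 1/T = 50 kHz.
50 kHz mod fs = 24.2 kHz.
24.2 kHz > fs/2 = 12.9 kHz, folds to fs − 24.2 kHz = 1.6 kHz.

1.6 kHz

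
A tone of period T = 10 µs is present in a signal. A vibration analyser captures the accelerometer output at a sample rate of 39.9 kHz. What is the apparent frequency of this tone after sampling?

T = 10 µs → f = 1/T = 100 kHz.
100 kHz mod fs = 20.2 kHz.
20.2 kHz > fs/2 = 19.95 kHz, folds to fs − 20.2 kHz = 19.7 kHz.

19.7 kHz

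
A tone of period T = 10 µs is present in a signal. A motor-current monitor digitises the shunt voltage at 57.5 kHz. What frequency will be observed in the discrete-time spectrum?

15 kHz

T = 10 µs → f = 1/T = 100 kHz.
100 kHz mod fs = 42.5 kHz.
42.5 kHz > fs/2 = 28.75 kHz, folds to fs − 42.5 kHz = 15 kHz.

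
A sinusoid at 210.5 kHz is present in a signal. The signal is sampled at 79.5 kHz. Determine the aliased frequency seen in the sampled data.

28 kHz

210.5 kHz mod fs = 51.5 kHz.
51.5 kHz > fs/2 = 39.75 kHz, folds to fs − 51.5 kHz = 28 kHz.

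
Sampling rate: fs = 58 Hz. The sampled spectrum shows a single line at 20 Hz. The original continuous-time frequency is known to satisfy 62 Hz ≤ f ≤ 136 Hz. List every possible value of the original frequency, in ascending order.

Frequencies that alias to 20 Hz are k·fs ± 20 Hz for integer k ≥ 0.
k=0: 20 Hz.
k=1: 38 Hz, 78 Hz.
k=2: 96 Hz, 136 Hz.
k=3: 154 Hz, 194 Hz.
Within [62 Hz, 136 Hz]: 78 Hz, 96 Hz, 136 Hz.

78 Hz, 96 Hz, 136 Hz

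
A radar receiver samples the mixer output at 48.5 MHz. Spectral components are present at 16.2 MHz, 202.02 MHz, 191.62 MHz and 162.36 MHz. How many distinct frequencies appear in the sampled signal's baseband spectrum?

fs/2 = 24.25 MHz.
16.2 MHz ≤ fs/2 = 24.25 MHz, passes unchanged.
202.02 MHz mod fs = 8.02 MHz.
8.02 MHz ≤ fs/2 = 24.25 MHz, appears at 8.02 MHz.
191.62 MHz mod fs = 46.12 MHz.
46.12 MHz > fs/2 = 24.25 MHz, folds to fs − 46.12 MHz = 2.38 MHz.
162.36 MHz mod fs = 16.86 MHz.
16.86 MHz ≤ fs/2 = 24.25 MHz, appears at 16.86 MHz.
Distinct values: {2.38 MHz, 8.02 MHz, 16.2 MHz, 16.86 MHz} → 4.

4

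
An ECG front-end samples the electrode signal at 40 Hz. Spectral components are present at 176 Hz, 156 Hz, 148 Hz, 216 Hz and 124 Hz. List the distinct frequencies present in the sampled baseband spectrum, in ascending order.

4 Hz, 12 Hz, 16 Hz

fs/2 = 20 Hz.
176 Hz mod fs = 16 Hz.
16 Hz ≤ fs/2 = 20 Hz, appears at 16 Hz.
156 Hz mod fs = 36 Hz.
36 Hz > fs/2 = 20 Hz, folds to fs − 36 Hz = 4 Hz.
148 Hz mod fs = 28 Hz.
28 Hz > fs/2 = 20 Hz, folds to fs − 28 Hz = 12 Hz.
216 Hz mod fs = 16 Hz.
16 Hz ≤ fs/2 = 20 Hz, appears at 16 Hz.
124 Hz mod fs = 4 Hz.
4 Hz ≤ fs/2 = 20 Hz, appears at 4 Hz.
Distinct values: {4 Hz, 12 Hz, 16 Hz}.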